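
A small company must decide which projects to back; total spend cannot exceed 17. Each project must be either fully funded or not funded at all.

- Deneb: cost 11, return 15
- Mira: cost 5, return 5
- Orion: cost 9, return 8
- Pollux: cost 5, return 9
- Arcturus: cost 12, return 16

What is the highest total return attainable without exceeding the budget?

This is a 0-1 knapsack instance.
Allowing fractional choices, the relaxed optimum would be about 25.3, but projects are indivisible.
Mira + Arcturus: cost 5 + 12 = 17 ≤ 17, return 5 + 16 = 21.
Deneb + Pollux: cost 11 + 5 = 16 ≤ 17, return 15 + 9 = 24.
Pollux + Arcturus: cost 5 + 12 = 17 ≤ 17, return 9 + 16 = 25.
Best is Pollux and Arcturus with total return 25.

25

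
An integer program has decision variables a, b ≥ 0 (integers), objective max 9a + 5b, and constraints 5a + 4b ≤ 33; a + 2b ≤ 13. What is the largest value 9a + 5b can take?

Relaxing integrality, the LP optimum is 59.40 at (a,b) = (6.6, 0), which is not an integer point.
(a,b)=(5,2): 5·5+4·2=33≤33, 1·5+2·2=9≤13, objective 55.
(a,b)=(6,0): 5·6+4·0=30≤33, 1·6+2·0=6≤13, objective 54.
(a,b)=(4,3): 5·4+4·3=32≤33, 1·4+2·3=10≤13, objective 51.
(a,b)=(5,1): 5·5+4·1=29≤33, 1·5+2·1=7≤13, objective 50.
No feasible integer point exceeds 55.

55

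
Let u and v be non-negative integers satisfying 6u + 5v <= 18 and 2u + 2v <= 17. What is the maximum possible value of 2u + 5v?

15

(u,v)=(0,3): 6·0+5·3=15≤18, 2·0+2·3=6≤17, objective 15.
(u,v)=(1,2): 6·1+5·2=16≤18, 2·1+2·2=6≤17, objective 12.
(u,v)=(0,2): 6·0+5·2=10≤18, 2·0+2·2=4≤17, objective 10.
The best lattice point is (0,3), giving 15.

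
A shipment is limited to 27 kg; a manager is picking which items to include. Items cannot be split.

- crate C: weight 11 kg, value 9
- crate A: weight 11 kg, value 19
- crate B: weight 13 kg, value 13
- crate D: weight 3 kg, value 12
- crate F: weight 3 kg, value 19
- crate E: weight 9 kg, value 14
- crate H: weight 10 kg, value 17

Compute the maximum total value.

67

crate D + crate F + crate E + crate H: weight 3 + 3 + 9 + 10 = 25 ≤ 27, value 12 + 19 + 14 + 17 = 62.
crate A + crate D + crate F + crate E: weight 11 + 3 + 3 + 9 = 26 ≤ 27, value 19 + 12 + 19 + 14 = 64.
crate A + crate D + crate F + crate H: weight 11 + 3 + 3 + 10 = 27 ≤ 27, value 19 + 12 + 19 + 17 = 67.
Best is crate A, crate D, crate F, and crate H with total value 67.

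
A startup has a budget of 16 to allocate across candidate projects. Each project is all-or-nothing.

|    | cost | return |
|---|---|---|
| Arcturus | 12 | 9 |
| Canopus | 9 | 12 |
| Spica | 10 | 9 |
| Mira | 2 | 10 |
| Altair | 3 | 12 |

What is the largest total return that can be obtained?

Take Canopus, Mira, and Altair: cost 9 + 2 + 3 = 14 ≤ 16, return 12 + 10 + 12 = 34.
No other feasible combination does better.

34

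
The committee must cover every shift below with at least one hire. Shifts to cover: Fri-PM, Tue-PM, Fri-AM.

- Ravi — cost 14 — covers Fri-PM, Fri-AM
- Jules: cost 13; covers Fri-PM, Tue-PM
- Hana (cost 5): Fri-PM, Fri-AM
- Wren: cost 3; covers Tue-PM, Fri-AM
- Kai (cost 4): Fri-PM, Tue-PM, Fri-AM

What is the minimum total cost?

4

This is an integer covering problem.
Kai alone covers Fri-PM, Tue-PM, Fri-AM — every shift.
Total cost: 4.
No cover costs less than 4.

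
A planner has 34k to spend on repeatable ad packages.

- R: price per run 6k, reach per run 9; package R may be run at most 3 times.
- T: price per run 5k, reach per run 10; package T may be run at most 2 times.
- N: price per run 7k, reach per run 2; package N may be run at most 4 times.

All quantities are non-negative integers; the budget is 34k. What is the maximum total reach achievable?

47

3×R and 2×T: price 28 ≤ 34, reach 3·9 + 2·10 = 47.
2×R, 2×T, and 1×N: price 29 ≤ 34, reach 2·9 + 2·10 + 1·2 = 40.
Best is 47.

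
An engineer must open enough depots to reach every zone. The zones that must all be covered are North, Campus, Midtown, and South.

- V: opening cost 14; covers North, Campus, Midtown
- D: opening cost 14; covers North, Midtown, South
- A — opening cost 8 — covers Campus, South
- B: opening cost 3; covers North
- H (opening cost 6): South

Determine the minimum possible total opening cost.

This is an integer covering problem.
The greedy cost-per-new-zone heuristic would pick B, A, and V for 25, but a cheaper cover exists.
Choose V and H: together they cover North, Campus, Midtown, South — every zone.
Total opening cost: 14 + 6 = 20.
No cover costs less than 20.

20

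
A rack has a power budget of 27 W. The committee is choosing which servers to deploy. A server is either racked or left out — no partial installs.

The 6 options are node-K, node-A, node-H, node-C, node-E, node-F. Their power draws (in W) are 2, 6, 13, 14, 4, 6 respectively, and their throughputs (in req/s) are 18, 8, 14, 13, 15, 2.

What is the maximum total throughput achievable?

Take node-K, node-A, node-H, and node-E: power draw 2 + 6 + 13 + 4 = 25 ≤ 27, throughput 18 + 8 + 14 + 15 = 55.
No other feasible combination does better.

55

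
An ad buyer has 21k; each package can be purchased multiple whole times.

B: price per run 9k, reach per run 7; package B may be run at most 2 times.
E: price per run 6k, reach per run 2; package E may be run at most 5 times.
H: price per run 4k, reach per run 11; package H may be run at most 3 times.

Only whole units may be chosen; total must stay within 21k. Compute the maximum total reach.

This is a bounded integer knapsack.
Take 1×B and 3×H: price 21 ≤ 21, reach 1·7 + 3·11 = 40.
H has the best ratio (11/4) and is taken to its limit of 3; remaining capacity is filled optimally with the others.

40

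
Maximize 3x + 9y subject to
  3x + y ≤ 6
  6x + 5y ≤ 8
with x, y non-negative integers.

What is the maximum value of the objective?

(x,y)=(0,1): 3·0+1·1=1≤6, 6·0+5·1=5≤8, objective 9.
(x,y)=(1,0): 3·1+1·0=3≤6, 6·1+5·0=6≤8, objective 3.
(x,y)=(0,0): 3·0+1·0=0≤6, 6·0+5·0=0≤8, objective 0.
Maximum is 9 at (x,y)=(0,1).

9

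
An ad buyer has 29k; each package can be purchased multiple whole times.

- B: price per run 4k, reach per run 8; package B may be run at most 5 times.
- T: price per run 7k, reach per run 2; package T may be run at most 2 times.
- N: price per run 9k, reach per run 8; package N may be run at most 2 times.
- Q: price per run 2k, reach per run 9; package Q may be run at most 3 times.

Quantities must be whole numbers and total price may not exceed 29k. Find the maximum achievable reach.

67

5×B and 3×Q: price 26 ≤ 29, reach 5·8 + 3·9 = 67.
4×B, 1×T, and 3×Q: price 29 ≤ 29, reach 4·8 + 1·2 + 3·9 = 61.
Best is 67.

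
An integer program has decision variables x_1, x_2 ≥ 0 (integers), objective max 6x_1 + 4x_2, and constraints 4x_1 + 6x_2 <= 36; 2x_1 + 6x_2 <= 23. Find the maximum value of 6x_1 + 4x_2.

(x_1,x_2)=(9,0): 4·9+6·0=36≤36, 2·9+6·0=18≤23, objective 54.
(x_1,x_2)=(8,0): 4·8+6·0=32≤36, 2·8+6·0=16≤23, objective 48.
The best lattice point is (9,0), giving 54.

54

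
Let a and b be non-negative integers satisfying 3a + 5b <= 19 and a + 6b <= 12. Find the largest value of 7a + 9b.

The continuous relaxation peaks at (6.33, 0) with value 44.33; rounding to a feasible lattice point costs some objective.
(a,b)=(6,0): 3·6+5·0=18≤19, 1·6+6·0=6≤12, objective 42.
(a,b)=(5,0): 3·5+5·0=15≤19, 1·5+6·0=5≤12, objective 35.
No feasible integer point exceeds 42.

42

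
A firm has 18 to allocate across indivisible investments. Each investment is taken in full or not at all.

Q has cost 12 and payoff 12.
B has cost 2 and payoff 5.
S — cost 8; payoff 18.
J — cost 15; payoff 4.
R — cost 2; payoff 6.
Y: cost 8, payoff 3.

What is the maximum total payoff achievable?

S + R + Y: cost 8 + 2 + 8 = 18 ≤ 18, payoff 18 + 6 + 3 = 27.
B + S + Y: cost 2 + 8 + 8 = 18 ≤ 18, payoff 5 + 18 + 3 = 26.
B + S + R: cost 2 + 8 + 2 = 12 ≤ 18, payoff 5 + 18 + 6 = 29.
Best is B, S, and R with total payoff 29.

29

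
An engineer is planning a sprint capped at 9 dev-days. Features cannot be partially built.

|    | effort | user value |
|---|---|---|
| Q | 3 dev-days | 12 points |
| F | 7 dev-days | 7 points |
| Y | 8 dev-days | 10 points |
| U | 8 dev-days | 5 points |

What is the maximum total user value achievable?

Allowing fractional choices, the relaxed optimum would be about 19.5, but features are indivisible.
Y: effort 8 ≤ 9, user value 10.
Q: effort 3 ≤ 9, user value 12.
Best is Q with total user value 12.

12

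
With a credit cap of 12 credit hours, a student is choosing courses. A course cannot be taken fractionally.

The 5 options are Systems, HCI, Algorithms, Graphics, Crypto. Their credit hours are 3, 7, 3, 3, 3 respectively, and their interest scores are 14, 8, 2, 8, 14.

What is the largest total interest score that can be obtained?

38

Allowing fractional choices, the relaxed optimum would be about 39.4, but courses are indivisible.
Systems + Graphics + Crypto: credit hours 3 + 3 + 3 = 9 ≤ 12, interest score 14 + 8 + 14 = 36.
Systems + Algorithms + Crypto: credit hours 3 + 3 + 3 = 9 ≤ 12, interest score 14 + 2 + 14 = 30.
Systems + Algorithms + Graphics + Crypto: credit hours 3 + 3 + 3 + 3 = 12 ≤ 12, interest score 14 + 2 + 8 + 14 = 38.
Best is Systems, Algorithms, Graphics, and Crypto with total interest score 38.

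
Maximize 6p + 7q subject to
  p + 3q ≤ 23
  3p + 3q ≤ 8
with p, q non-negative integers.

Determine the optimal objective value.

14

(p,q)=(0,2): 1·0+3·2=6≤23, 3·0+3·2=6≤8, objective 14.
(p,q)=(1,1): 1·1+3·1=4≤23, 3·1+3·1=6≤8, objective 13.
(p,q)=(0,1): 1·0+3·1=3≤23, 3·0+3·1=3≤8, objective 7.
No feasible integer point exceeds 14.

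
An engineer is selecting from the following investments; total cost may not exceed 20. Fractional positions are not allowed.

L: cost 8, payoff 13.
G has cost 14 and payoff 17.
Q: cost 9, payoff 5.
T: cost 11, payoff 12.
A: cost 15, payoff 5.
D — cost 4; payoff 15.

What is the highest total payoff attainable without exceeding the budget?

Take G and D: cost 14 + 4 = 18 ≤ 20, payoff 17 + 15 = 32.
No other feasible combination does better.

32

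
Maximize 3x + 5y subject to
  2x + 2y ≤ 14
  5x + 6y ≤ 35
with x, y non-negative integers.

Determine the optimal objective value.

28

The continuous relaxation peaks at (0, 5.83) with value 29.17; rounding to a feasible lattice point costs some objective.
(x,y)=(1,5) is feasible, giving 28.
(x,y)=(2,4) is feasible, giving 26.
(x,y)=(0,5) is feasible, giving 25.
(x,y)=(1,4) is feasible, giving 23.
No feasible integer point exceeds 28.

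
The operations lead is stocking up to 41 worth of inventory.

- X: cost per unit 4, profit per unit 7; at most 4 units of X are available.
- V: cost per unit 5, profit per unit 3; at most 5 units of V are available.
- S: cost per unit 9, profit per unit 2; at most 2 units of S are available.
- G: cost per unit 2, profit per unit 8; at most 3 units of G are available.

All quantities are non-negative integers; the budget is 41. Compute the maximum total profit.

Take 4×X, 3×V, and 3×G: cost 37 ≤ 41, profit 4·7 + 3·3 + 3·8 = 61.
G has the best ratio (8/2) and is taken to its limit of 3; remaining capacity is filled optimally with the others.

61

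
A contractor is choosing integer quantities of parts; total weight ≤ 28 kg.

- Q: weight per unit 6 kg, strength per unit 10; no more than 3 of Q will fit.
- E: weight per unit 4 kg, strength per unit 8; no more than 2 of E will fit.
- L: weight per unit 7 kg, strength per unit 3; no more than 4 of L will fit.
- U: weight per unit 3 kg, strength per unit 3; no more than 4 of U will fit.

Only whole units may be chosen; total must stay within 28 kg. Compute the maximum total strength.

Take 3×Q and 2×E: weight 26 ≤ 28, strength 3·10 + 2·8 = 46.
E has the best ratio (8/4) and is taken to its limit of 2; remaining capacity is filled optimally with the others.

46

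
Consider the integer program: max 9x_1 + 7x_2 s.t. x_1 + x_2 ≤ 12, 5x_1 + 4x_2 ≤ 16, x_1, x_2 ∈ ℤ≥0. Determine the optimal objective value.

28

Relaxing integrality, the LP optimum is 28.80 at (x_1,x_2) = (3.2, 0), which is not an integer point.
(x_1,x_2)=(0,4): 1·0+1·4=4≤12, 5·0+4·4=16≤16, objective 28.
(x_1,x_2)=(3,0): 1·3+1·0=3≤12, 5·3+4·0=15≤16, objective 27.
The best lattice point is (0,4), giving 28.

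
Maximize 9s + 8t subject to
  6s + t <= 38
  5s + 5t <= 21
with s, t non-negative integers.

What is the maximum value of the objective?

Relaxing integrality, the LP optimum is 37.80 at (s,t) = (4.2, 0), which is not an integer point.
(s,t)=(4,0): 6·4+1·0=24≤38, 5·4+5·0=20≤21, objective 36.
(s,t)=(3,1): 6·3+1·1=19≤38, 5·3+5·1=20≤21, objective 35.
(s,t)=(3,0): 6·3+1·0=18≤38, 5·3+5·0=15≤21, objective 27.
No feasible integer point exceeds 36.

36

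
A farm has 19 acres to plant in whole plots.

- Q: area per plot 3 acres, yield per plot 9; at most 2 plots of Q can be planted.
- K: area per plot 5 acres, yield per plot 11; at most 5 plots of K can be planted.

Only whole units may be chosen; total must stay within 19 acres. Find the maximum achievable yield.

Q has the best ratio (9/3); taking only Q gives at most 2×9 = 18 (stopped by the supply cap of 2).
Mixing does better — 1×Q and 3×K: area 18 ≤ 19, yield 1·9 + 3·11 = 42.

42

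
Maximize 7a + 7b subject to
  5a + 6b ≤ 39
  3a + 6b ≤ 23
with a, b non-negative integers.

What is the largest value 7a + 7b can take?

(a,b)=(7,0): 5·7+6·0=35≤39, 3·7+6·0=21≤23, objective 49.
(a,b)=(6,0): 5·6+6·0=30≤39, 3·6+6·0=18≤23, objective 42.
No feasible integer point exceeds 49.

49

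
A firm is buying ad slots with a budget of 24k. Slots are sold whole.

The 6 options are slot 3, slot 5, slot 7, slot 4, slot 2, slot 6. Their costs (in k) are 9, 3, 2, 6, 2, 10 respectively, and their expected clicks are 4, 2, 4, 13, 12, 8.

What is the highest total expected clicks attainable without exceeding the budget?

39

Take slot 5, slot 7, slot 4, slot 2, and slot 6: cost 3 + 2 + 6 + 2 + 10 = 23 ≤ 24, expected clicks 2 + 4 + 13 + 12 + 8 = 39.
No other feasible combination does better.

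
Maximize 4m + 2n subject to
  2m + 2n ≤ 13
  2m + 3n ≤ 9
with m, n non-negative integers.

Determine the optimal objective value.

The continuous relaxation peaks at (4.5, 0) with value 18.00; rounding to a feasible lattice point costs some objective.
(m,n)=(4,0): 2·4+2·0=8≤13, 2·4+3·0=8≤9, objective 16.
(m,n)=(3,1): 2·3+2·1=8≤13, 2·3+3·1=9≤9, objective 14.
(m,n)=(3,0): 2·3+2·0=6≤13, 2·3+3·0=6≤9, objective 12.
No feasible integer point exceeds 16.

16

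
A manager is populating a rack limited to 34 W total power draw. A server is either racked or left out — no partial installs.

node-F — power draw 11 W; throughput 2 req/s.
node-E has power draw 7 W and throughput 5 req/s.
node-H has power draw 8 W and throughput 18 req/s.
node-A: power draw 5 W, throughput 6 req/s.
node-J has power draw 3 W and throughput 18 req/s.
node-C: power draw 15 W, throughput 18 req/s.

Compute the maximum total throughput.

60

node-E + node-H + node-J + node-C: power draw 7 + 8 + 3 + 15 = 33 ≤ 34, throughput 5 + 18 + 18 + 18 = 59.
node-H + node-A + node-J + node-C: power draw 8 + 5 + 3 + 15 = 31 ≤ 34, throughput 18 + 6 + 18 + 18 = 60.
node-H + node-J + node-C: power draw 8 + 3 + 15 = 26 ≤ 34, throughput 18 + 18 + 18 = 54.
Best is node-H, node-A, node-J, and node-C with total throughput 60.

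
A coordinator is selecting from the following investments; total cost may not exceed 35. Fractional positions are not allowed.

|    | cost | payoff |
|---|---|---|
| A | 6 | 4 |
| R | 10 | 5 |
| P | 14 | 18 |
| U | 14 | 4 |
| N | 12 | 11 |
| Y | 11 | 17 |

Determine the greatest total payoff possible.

Take R, P, and Y: cost 10 + 14 + 11 = 35 ≤ 35, payoff 5 + 18 + 17 = 40.
No other feasible combination does better.

40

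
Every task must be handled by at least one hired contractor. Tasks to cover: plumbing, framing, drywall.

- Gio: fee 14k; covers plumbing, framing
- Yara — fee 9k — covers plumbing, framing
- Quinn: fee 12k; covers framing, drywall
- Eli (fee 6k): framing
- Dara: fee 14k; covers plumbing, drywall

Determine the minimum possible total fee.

The greedy cost-per-new-task heuristic would pick Yara and Quinn for 21, but a cheaper cover exists.
Choose Eli and Dara: together they cover plumbing, framing, drywall — every task.
Total fee: 6 + 14 = 20.
No cover costs less than 20.

20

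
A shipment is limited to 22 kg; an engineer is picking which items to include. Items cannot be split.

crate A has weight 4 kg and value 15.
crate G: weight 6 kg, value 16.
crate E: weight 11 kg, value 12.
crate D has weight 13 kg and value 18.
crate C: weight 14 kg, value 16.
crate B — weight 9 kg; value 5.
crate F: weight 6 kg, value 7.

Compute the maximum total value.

crate A + crate G + crate F: weight 4 + 6 + 6 = 16 ≤ 22, value 15 + 16 + 7 = 38.
crate A + crate G + crate E: weight 4 + 6 + 11 = 21 ≤ 22, value 15 + 16 + 12 = 43.
Best is crate A, crate G, and crate E with total value 43.

43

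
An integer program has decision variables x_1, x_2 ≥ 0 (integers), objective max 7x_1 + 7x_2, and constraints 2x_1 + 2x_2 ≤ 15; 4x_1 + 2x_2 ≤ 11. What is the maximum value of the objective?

35

The continuous relaxation peaks at (0, 5.5) with value 38.50; rounding to a feasible lattice point costs some objective.
(x_1,x_2)=(0,5): 2·0+2·5=10≤15, 4·0+2·5=10≤11, objective 35.
(x_1,x_2)=(0,4): 2·0+2·4=8≤15, 4·0+2·4=8≤11, objective 28.
The best lattice point is (0,5), giving 35.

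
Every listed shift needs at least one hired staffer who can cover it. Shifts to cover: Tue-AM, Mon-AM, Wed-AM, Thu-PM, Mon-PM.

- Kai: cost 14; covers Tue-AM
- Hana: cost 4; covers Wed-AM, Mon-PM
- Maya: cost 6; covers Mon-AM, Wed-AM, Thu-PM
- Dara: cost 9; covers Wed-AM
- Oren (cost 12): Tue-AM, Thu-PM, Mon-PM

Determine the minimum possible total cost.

18

This is an integer covering problem.
The greedy cost-per-new-shift heuristic would pick Hana, Maya, and Oren for 22, but a cheaper cover exists.
Choose Maya and Oren: together they cover Tue-AM, Mon-AM, Wed-AM, Thu-PM, Mon-PM — every shift.
Total cost: 6 + 12 = 18.
No cover costs less than 18.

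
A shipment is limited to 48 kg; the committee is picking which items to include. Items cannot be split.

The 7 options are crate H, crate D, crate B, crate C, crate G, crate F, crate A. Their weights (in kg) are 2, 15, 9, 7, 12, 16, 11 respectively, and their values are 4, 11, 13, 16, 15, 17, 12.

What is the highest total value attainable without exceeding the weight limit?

Take crate H, crate B, crate C, crate G, and crate F: weight 2 + 9 + 7 + 12 + 16 = 46 ≤ 48, value 4 + 13 + 16 + 15 + 17 = 65.
No other feasible combination does better.

65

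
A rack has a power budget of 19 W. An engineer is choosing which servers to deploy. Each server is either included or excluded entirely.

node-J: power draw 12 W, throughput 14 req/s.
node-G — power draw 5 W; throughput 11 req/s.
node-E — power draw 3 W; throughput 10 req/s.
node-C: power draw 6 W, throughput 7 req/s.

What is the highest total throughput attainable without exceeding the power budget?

This is a 0-1 knapsack instance.
node-G + node-E + node-C: power draw 5 + 3 + 6 = 14 ≤ 19, throughput 11 + 10 + 7 = 28.
node-J + node-E: power draw 12 + 3 = 15 ≤ 19, throughput 14 + 10 = 24.
node-J + node-G: power draw 12 + 5 = 17 ≤ 19, throughput 14 + 11 = 25.
Best is node-G, node-E, and node-C with total throughput 28.

28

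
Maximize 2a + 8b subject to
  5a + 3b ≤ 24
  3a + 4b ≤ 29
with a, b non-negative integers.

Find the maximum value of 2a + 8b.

The continuous relaxation peaks at (0, 7.25) with value 58.00; rounding to a feasible lattice point costs some objective.
(a,b)=(0,7): 5·0+3·7=21≤24, 3·0+4·7=28≤29, objective 56.
(a,b)=(1,6): 5·1+3·6=23≤24, 3·1+4·6=27≤29, objective 50.
(a,b)=(0,6): 5·0+3·6=18≤24, 3·0+4·6=24≤29, objective 48.
No feasible integer point exceeds 56.

56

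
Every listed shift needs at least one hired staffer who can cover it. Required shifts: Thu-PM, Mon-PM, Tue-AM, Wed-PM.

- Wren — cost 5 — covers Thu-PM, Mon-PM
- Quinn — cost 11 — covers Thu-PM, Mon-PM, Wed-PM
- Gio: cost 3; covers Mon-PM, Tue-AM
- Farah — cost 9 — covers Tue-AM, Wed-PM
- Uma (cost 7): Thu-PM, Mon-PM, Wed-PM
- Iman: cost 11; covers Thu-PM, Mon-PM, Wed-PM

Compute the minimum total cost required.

Choose Gio and Uma: together they cover Thu-PM, Mon-PM, Tue-AM, Wed-PM — every shift.
Total cost: 3 + 7 = 10.
No cover costs less than 10.

10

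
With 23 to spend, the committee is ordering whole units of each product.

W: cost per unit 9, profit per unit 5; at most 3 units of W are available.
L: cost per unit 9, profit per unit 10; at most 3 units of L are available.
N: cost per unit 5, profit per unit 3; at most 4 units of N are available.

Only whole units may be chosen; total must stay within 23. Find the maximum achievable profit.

23

L has the best ratio (10/9); taking only L gives at most 2×10 = 20 (stopped by the cost limit).
Mixing does better — 2×L and 1×N: cost 23 ≤ 23, profit 2·10 + 1·3 = 23.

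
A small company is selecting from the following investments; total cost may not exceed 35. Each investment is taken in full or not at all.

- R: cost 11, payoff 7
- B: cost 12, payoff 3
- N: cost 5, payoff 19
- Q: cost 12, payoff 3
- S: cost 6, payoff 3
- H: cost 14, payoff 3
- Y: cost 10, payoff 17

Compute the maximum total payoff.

46

Allowing fractional choices, the relaxed optimum would be about 46.8, but investments are indivisible.
R + N + S + Y: cost 11 + 5 + 6 + 10 = 32 ≤ 35, payoff 7 + 19 + 3 + 17 = 46.
R + N + Y: cost 11 + 5 + 10 = 26 ≤ 35, payoff 7 + 19 + 17 = 43.
B + N + S + Y: cost 12 + 5 + 6 + 10 = 33 ≤ 35, payoff 3 + 19 + 3 + 17 = 42.
Best is R, N, S, and Y with total payoff 46.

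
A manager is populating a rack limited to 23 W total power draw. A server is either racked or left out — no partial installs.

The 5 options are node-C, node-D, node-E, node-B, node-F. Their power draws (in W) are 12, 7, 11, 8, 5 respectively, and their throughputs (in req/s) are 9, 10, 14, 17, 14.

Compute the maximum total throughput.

41

Allowing fractional choices, the relaxed optimum would be about 44.8, but servers are indivisible.
node-D + node-B + node-F: power draw 7 + 8 + 5 = 20 ≤ 23, throughput 10 + 17 + 14 = 41.
node-D + node-E + node-F: power draw 7 + 11 + 5 = 23 ≤ 23, throughput 10 + 14 + 14 = 38.
Best is node-D, node-B, and node-F with total throughput 41.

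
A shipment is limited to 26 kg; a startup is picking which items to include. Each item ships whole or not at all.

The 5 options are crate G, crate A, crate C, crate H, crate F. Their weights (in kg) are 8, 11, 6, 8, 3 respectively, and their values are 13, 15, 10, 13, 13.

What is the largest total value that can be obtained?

crate G + crate C + crate H + crate F: weight 8 + 6 + 8 + 3 = 25 ≤ 26, value 13 + 10 + 13 + 13 = 49.
crate G + crate A + crate F: weight 8 + 11 + 3 = 22 ≤ 26, value 13 + 15 + 13 = 41.
crate A + crate H + crate F: weight 11 + 8 + 3 = 22 ≤ 26, value 15 + 13 + 13 = 41.
Best is crate G, crate C, crate H, and crate F with total value 49.

49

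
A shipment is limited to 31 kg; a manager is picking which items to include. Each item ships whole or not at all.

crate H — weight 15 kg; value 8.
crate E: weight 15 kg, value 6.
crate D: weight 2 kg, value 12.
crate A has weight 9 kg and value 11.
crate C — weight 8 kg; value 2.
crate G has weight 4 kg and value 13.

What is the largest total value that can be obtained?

44

Treat it as a binary knapsack problem.
crate E + crate D + crate A + crate G: weight 15 + 2 + 9 + 4 = 30 ≤ 31, value 6 + 12 + 11 + 13 = 42.
crate H + crate D + crate A + crate G: weight 15 + 2 + 9 + 4 = 30 ≤ 31, value 8 + 12 + 11 + 13 = 44.
crate D + crate A + crate C + crate G: weight 2 + 9 + 8 + 4 = 23 ≤ 31, value 12 + 11 + 2 + 13 = 38.
Best is crate H, crate D, crate A, and crate G with total value 44.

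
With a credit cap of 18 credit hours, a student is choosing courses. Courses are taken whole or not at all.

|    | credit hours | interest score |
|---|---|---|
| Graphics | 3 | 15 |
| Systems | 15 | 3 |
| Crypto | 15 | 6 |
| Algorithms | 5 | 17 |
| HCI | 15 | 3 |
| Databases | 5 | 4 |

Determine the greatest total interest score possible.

Allowing fractional choices, the relaxed optimum would be about 38.0, but courses are indivisible.
Algorithms + Databases: credit hours 5 + 5 = 10 ≤ 18, interest score 17 + 4 = 21.
Graphics + Algorithms: credit hours 3 + 5 = 8 ≤ 18, interest score 15 + 17 = 32.
Graphics + Algorithms + Databases: credit hours 3 + 5 + 5 = 13 ≤ 18, interest score 15 + 17 + 4 = 36.
Best is Graphics, Algorithms, and Databases with total interest score 36.

36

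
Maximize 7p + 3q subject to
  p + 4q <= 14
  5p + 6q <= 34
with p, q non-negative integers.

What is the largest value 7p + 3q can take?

(p,q)=(6,0): 1·6+4·0=6≤14, 5·6+6·0=30≤34, objective 42.
(p,q)=(5,1): 1·5+4·1=9≤14, 5·5+6·1=31≤34, objective 38.
(p,q)=(5,0): 1·5+4·0=5≤14, 5·5+6·0=25≤34, objective 35.
The best lattice point is (6,0), giving 42.

42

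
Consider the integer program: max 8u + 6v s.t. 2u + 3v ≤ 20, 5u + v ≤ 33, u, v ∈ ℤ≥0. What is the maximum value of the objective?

Relaxing integrality, the LP optimum is 64.31 at (u,v) = (6.08, 2.62), which is not an integer point.
(u,v)=(6,2): 2·6+3·2=18≤20, 5·6+1·2=32≤33, objective 60.
(u,v)=(5,3): 2·5+3·3=19≤20, 5·5+1·3=28≤33, objective 58.
No feasible integer point exceeds 60.

60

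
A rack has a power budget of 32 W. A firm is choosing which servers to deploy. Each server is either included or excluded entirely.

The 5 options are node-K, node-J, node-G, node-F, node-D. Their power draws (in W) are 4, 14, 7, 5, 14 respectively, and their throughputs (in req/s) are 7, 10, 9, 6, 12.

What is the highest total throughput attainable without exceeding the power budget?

34

node-K + node-G + node-F + node-D: power draw 4 + 7 + 5 + 14 = 30 ≤ 32, throughput 7 + 9 + 6 + 12 = 34.
node-K + node-J + node-G + node-F: power draw 4 + 14 + 7 + 5 = 30 ≤ 32, throughput 7 + 10 + 9 + 6 = 32.
node-K + node-J + node-D: power draw 4 + 14 + 14 = 32 ≤ 32, throughput 7 + 10 + 12 = 29.
Best is node-K, node-G, node-F, and node-D with total throughput 34.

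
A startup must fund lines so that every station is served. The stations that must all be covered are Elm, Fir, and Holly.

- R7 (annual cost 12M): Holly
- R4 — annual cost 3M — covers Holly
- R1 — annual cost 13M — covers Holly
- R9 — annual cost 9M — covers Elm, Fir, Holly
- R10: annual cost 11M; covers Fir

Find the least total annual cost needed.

The greedy cost-per-new-station heuristic would pick R4 and R9 for 12, but a cheaper cover exists.
R9 alone covers Elm, Fir, Holly — every station.
Total annual cost: 9.
No cover costs less than 9.

9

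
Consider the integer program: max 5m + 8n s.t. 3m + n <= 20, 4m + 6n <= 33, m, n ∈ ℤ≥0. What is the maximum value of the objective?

42

The continuous relaxation peaks at (0, 5.5) with value 44.00; rounding to a feasible lattice point costs some objective.
(m,n)=(2,4): 3·2+1·4=10≤20, 4·2+6·4=32≤33, objective 42.
(m,n)=(0,5): 3·0+1·5=5≤20, 4·0+6·5=30≤33, objective 40.
(m,n)=(3,3): 3·3+1·3=12≤20, 4·3+6·3=30≤33, objective 39.
(m,n)=(1,4): 3·1+1·4=7≤20, 4·1+6·4=28≤33, objective 37.
Maximum is 42 at (m,n)=(2,4).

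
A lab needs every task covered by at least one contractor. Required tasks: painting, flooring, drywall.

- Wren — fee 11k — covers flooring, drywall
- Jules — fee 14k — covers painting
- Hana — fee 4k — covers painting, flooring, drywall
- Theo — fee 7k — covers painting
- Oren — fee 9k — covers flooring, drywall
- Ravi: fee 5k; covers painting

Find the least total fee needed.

Hana alone covers painting, flooring, drywall — every task.
Total fee: 4.
No cover costs less than 4.

4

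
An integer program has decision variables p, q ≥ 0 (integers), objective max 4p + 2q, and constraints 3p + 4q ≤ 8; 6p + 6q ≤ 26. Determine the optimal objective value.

(p,q)=(2,0): 3·2+4·0=6≤8, 6·2+6·0=12≤26, objective 8.
(p,q)=(1,1): 3·1+4·1=7≤8, 6·1+6·1=12≤26, objective 6.
(p,q)=(1,0): 3·1+4·0=3≤8, 6·1+6·0=6≤26, objective 4.
Maximum is 8 at (p,q)=(2,0).

8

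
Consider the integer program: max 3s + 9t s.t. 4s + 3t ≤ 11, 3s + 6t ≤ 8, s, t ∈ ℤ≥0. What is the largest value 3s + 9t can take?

(s,t)=(0,1): 4·0+3·1=3≤11, 3·0+6·1=6≤8, objective 9.
(s,t)=(1,0): 4·1+3·0=4≤11, 3·1+6·0=3≤8, objective 3.
No feasible integer point exceeds 9.

9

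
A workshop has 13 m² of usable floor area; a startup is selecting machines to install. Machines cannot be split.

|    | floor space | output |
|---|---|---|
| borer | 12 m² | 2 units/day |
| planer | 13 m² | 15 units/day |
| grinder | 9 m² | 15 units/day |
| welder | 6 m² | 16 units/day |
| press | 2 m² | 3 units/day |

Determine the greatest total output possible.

19

Allowing fractional choices, the relaxed optimum would be about 27.7, but machines are indivisible.
welder: floor space 6 ≤ 13, output 16.
grinder + press: floor space 9 + 2 = 11 ≤ 13, output 15 + 3 = 18.
welder + press: floor space 6 + 2 = 8 ≤ 13, output 16 + 3 = 19.
Best is welder and press with total output 19.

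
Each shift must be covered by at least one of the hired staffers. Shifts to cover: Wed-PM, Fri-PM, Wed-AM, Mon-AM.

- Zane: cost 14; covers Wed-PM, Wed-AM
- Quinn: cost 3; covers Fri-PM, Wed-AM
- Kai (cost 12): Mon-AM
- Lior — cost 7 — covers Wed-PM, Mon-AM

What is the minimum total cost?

10

This is an integer covering problem.
Choose Quinn and Lior: together they cover Wed-PM, Fri-PM, Wed-AM, Mon-AM — every shift.
Total cost: 3 + 7 = 10.
No cover costs less than 10.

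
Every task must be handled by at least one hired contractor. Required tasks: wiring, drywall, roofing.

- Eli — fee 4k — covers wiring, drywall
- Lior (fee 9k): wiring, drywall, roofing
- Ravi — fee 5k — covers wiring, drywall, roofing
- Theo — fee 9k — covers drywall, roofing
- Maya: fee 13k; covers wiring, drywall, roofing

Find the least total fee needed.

5

This is an integer covering problem.
Ravi alone covers wiring, drywall, roofing — every task.
Total fee: 5.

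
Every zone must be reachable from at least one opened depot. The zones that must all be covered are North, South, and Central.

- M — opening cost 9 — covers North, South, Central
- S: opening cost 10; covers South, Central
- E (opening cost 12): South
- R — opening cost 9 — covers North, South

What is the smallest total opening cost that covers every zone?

This is a weighted set-cover instance.
M alone covers North, South, Central — every zone.
Total opening cost: 9.
No cover costs less than 9.

9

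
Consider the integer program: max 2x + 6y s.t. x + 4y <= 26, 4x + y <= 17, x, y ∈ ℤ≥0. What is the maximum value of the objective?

40

Relaxing integrality, the LP optimum is 40.40 at (x,y) = (2.8, 5.8), which is not an integer point.
(x,y)=(2,6): 1·2+4·6=26≤26, 4·2+1·6=14≤17, objective 40.
(x,y)=(1,6): 1·1+4·6=25≤26, 4·1+1·6=10≤17, objective 38.
(x,y)=(3,5): 1·3+4·5=23≤26, 4·3+1·5=17≤17, objective 36.
The best lattice point is (2,6), giving 40.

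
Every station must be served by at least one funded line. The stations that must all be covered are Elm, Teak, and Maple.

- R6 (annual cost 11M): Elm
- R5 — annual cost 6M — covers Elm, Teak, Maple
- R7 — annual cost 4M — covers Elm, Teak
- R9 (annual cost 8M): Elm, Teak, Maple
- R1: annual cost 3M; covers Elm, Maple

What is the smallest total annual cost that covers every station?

6

The greedy cost-per-new-station heuristic would pick R1 and R7 for 7, but a cheaper cover exists.
R5 alone covers Elm, Teak, Maple — every station.
Total annual cost: 6.
No cover costs less than 6.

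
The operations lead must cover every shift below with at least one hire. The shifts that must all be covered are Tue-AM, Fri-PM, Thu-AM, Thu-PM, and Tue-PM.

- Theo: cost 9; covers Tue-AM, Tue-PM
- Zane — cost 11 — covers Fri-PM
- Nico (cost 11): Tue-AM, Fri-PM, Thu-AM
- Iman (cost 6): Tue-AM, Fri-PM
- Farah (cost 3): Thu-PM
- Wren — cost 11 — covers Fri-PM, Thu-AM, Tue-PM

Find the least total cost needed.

This is a weighted set-cover instance.
Choose Iman, Farah, and Wren: together they cover Tue-AM, Fri-PM, Thu-AM, Thu-PM, Tue-PM — every shift.
Total cost: 6 + 3 + 11 = 20.
No cover costs less than 20.

20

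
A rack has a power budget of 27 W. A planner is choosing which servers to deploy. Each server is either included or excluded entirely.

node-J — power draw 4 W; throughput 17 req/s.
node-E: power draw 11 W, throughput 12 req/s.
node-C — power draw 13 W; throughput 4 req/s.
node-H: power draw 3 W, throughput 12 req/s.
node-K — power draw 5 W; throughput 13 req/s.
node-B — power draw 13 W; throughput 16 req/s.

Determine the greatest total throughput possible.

58

Allowing fractional choices, the relaxed optimum would be about 60.2, but servers are indivisible.
node-J + node-E + node-H + node-K: power draw 4 + 11 + 3 + 5 = 23 ≤ 27, throughput 17 + 12 + 12 + 13 = 54.
node-J + node-K + node-B: power draw 4 + 5 + 13 = 22 ≤ 27, throughput 17 + 13 + 16 = 46.
node-J + node-H + node-K + node-B: power draw 4 + 3 + 5 + 13 = 25 ≤ 27, throughput 17 + 12 + 13 + 16 = 58.
Best is node-J, node-H, node-K, and node-B with total throughput 58.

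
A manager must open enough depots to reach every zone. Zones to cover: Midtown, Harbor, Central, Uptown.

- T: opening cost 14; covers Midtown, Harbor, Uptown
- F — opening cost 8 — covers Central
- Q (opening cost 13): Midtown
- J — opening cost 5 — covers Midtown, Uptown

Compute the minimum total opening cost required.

The greedy cost-per-new-zone heuristic would pick J, F, and T for 27, but a cheaper cover exists.
Choose T and F: together they cover Midtown, Harbor, Central, Uptown — every zone.
Total opening cost: 14 + 8 = 22.
No cover costs less than 22.

22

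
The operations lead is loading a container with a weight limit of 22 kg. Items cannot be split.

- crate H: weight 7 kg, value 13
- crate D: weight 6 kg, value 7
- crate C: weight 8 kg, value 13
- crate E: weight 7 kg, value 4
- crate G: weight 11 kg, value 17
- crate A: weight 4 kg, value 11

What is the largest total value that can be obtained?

Take crate H, crate G, and crate A: weight 7 + 11 + 4 = 22 ≤ 22, value 13 + 17 + 11 = 41.
No other feasible combination does better.

41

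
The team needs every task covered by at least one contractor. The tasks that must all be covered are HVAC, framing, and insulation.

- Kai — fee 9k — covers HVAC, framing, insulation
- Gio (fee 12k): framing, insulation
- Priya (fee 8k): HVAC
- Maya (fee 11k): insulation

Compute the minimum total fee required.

9

Kai alone covers HVAC, framing, insulation — every task.
Total fee: 9.
No cover costs less than 9.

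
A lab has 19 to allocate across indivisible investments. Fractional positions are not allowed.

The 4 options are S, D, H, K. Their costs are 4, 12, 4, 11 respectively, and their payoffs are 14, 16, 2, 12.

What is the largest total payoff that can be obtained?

Take S and D: cost 4 + 12 = 16 ≤ 19, payoff 14 + 16 = 30.
No other feasible combination does better.

30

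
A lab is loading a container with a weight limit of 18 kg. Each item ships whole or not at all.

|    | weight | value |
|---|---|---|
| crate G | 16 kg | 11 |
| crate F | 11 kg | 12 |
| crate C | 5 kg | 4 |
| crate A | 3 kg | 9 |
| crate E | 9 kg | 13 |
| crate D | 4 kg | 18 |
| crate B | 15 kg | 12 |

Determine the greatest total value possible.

Allowing fractional choices, the relaxed optimum would be about 42.2, but items are indivisible.
crate A + crate E + crate D: weight 3 + 9 + 4 = 16 ≤ 18, value 9 + 13 + 18 = 40.
crate F + crate A + crate D: weight 11 + 3 + 4 = 18 ≤ 18, value 12 + 9 + 18 = 39.
crate C + crate E + crate D: weight 5 + 9 + 4 = 18 ≤ 18, value 4 + 13 + 18 = 35.
Best is crate A, crate E, and crate D with total value 40.

40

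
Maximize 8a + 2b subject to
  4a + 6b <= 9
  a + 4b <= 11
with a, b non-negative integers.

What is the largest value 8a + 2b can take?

16

Relaxing integrality, the LP optimum is 18.00 at (a,b) = (2.25, 0), which is not an integer point.
(a,b)=(2,0): 4·2+6·0=8≤9, 1·2+4·0=2≤11, objective 16.
(a,b)=(1,0): 4·1+6·0=4≤9, 1·1+4·0=1≤11, objective 8.
Maximum is 16 at (a,b)=(2,0).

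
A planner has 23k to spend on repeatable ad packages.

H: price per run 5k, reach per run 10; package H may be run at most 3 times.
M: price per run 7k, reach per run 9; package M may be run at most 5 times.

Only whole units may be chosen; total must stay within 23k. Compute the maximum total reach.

39

This is a bounded integer knapsack.
3×H: price 15 ≤ 23, reach 3·10 = 30.
3×H and 1×M: price 22 ≤ 23, reach 3·10 + 1·9 = 39.
Best is 39.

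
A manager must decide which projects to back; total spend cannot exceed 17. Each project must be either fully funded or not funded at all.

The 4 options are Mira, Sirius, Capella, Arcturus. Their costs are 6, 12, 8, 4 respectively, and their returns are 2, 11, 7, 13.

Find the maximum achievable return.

Take Sirius and Arcturus: cost 12 + 4 = 16 ≤ 17, return 11 + 13 = 24.
No other feasible combination does better.

24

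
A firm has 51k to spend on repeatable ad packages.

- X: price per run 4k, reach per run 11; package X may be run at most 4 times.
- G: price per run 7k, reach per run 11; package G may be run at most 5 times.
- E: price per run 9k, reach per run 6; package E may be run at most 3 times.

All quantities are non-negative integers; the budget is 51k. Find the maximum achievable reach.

99

3×X and 5×G: price 47 ≤ 51, reach 3·11 + 5·11 = 88.
4×X and 5×G: price 51 ≤ 51, reach 4·11 + 5·11 = 99.
Best is 99.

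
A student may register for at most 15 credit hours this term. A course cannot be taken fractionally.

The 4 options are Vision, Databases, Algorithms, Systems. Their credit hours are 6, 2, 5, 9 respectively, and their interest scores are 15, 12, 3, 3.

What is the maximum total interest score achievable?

Take Vision, Databases, and Algorithms: credit hours 6 + 2 + 5 = 13 ≤ 15, interest score 15 + 12 + 3 = 30.
No other feasible combination does better.

30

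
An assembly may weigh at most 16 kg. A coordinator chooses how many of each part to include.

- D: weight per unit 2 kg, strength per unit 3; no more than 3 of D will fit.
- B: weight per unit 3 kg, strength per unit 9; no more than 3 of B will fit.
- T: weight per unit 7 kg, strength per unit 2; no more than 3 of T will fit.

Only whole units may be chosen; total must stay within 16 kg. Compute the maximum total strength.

B has the best ratio (9/3); taking only B gives at most 3×9 = 27 (stopped by the supply cap of 3).
Mixing does better — 3×D and 3×B: weight 15 ≤ 16, strength 3·3 + 3·9 = 36.

36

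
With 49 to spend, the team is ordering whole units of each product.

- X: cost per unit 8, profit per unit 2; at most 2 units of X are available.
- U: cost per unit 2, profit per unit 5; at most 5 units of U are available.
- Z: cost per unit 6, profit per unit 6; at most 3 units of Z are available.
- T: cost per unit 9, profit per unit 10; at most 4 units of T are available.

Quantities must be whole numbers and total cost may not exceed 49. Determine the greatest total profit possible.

Take 5×U, 2×Z, and 3×T: cost 49 ≤ 49, profit 5·5 + 2·6 + 3·10 = 67.
U has the best ratio (5/2) and is taken to its limit of 5; remaining capacity is filled optimally with the others.

67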